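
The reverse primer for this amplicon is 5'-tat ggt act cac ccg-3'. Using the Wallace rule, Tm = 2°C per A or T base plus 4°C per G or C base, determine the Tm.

46°C

Base counts: A=3, C=5, T=4, G=3
AT pairs contribute 7, GC pairs contribute 8.
Tm = 2(7) + 4(8) = 14 + 32 = 46°C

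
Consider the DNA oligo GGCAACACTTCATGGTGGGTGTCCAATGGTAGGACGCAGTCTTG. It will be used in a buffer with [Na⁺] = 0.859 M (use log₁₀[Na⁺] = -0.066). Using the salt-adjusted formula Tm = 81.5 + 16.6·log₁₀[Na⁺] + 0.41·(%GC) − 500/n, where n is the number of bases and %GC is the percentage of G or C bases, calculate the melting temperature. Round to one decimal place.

Length n = 44. Counting bases: C=9, G=15, A=9, T=11
G+C = 24, so %GC = 24/44 × 100 = 54.545%
Salt term: 16.6 × (-0.066) = -1.096
GC term: 0.41 × 54.545 = 22.363; length term: −500/44 = −11.364
Tm = 81.5 + (-1.096) + 22.363 − 11.364 = 91.403 → 91.4°C

91.4°C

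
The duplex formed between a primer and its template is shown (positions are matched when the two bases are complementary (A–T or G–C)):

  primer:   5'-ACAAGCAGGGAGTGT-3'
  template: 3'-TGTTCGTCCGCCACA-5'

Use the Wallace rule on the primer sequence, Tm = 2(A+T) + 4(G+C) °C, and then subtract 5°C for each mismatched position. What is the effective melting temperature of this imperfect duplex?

Primer base counts: A=5, T=2, G=6, C=2 → A+T=7, G+C=8
Perfect-match Tm = 2(7) + 4(8) = 14 + 32 = 46°C
Mismatches (positions where the bases are not complementary): 2 (at positions 10, 11)
Effective Tm = 46 − 2×5 = 46 − 10 = 36°C

36°C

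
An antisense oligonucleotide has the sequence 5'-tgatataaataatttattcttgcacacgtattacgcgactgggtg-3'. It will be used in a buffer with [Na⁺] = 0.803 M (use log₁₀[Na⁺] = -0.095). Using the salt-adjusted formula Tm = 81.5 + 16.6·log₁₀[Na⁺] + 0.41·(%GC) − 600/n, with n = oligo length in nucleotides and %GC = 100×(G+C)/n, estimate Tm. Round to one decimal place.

81.2°C

Length n = 45. A=13, C=7, G=9, T=16
G+C = 16, so %GC = 16/45 × 100 = 35.556%
Salt term: 16.6 × (-0.095) = -1.577
GC term: 0.41 × 35.556 = 14.578; length term: −600/45 = −13.333
Tm = 81.5 + (-1.577) + 14.578 − 13.333 = 81.168 → 81.2°C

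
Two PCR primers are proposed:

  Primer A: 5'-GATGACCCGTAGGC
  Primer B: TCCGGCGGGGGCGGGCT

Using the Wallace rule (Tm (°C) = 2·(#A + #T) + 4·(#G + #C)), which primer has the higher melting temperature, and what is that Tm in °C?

Primer B, 64°C

Primer A: A+T=5, G+C=9 → Tm = 2(5)+4(9) = 46°C
Primer B: A+T=2, G+C=15 → Tm = 2(2)+4(15) = 64°C
46°C vs 64°C → primer B is higher.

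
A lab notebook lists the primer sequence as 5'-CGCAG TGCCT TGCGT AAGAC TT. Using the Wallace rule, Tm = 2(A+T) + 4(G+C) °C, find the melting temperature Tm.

T=6, G=6, C=6, A=4
So N_AT = 10 and N_GC = 12.
Tm = 2(10) + 4(12) = 20 + 48 = 68°C

68°C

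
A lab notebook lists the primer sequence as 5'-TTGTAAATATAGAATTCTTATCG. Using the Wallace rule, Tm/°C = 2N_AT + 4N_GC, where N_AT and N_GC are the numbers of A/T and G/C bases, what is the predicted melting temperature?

Counting bases: A=8, C=2, G=3, T=10
So N_AT = 18 and N_GC = 5.
Tm = 4·5 + 2·18 = 20 + 36 = 56°C

56°C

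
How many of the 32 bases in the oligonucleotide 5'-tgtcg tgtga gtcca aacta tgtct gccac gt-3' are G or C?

16

G=8, T=10, C=8, A=6
G+C = 8 + 8 = 16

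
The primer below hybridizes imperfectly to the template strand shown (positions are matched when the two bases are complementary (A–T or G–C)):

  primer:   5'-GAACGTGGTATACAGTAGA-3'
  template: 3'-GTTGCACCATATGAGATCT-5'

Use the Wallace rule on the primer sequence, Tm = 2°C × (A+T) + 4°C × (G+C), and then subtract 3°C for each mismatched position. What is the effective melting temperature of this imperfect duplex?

Primer base counts: A=7, T=4, G=6, C=2 → A+T=11, G+C=8
Perfect-match Tm = 2(11) + 4(8) = 22 + 32 = 54°C
Mismatches (positions where the bases are not complementary): 3 (at positions 1, 14, 15)
Effective Tm = 54 − 3×3 = 54 − 9 = 45°C

45°C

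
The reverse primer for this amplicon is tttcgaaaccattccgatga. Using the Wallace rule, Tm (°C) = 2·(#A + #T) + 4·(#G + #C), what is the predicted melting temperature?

56°C

Scanning the sequence gives A=6, G=3, T=6, C=5.
So N_AT = 12 and N_GC = 8.
Tm = 2×12 + 4×8 = 56°C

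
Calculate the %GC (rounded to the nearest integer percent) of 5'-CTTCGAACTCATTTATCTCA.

35%

Scanning the sequence gives T=8, C=6, G=1, A=5.
G+C = 1 + 6 = 7 out of 20 bases
%GC = 7/20 × 100 = 35% ≈ 35%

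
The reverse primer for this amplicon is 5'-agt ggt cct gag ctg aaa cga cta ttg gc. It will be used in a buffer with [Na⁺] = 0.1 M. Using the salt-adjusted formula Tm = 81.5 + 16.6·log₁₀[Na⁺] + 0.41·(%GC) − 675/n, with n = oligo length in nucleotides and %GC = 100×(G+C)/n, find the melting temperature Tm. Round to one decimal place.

Length n = 29. Base counts: G=9, A=7, C=6, T=7
G+C = 15, so %GC = 15/29 × 100 = 51.724%
Salt term: 16.6 × (-1) = -16.6
GC term: 0.41 × 51.724 = 21.207; length term: −675/29 = −23.276
Tm = 81.5 + (-16.6) + 21.207 − 23.276 = 62.831 → 62.8°C

62.8°C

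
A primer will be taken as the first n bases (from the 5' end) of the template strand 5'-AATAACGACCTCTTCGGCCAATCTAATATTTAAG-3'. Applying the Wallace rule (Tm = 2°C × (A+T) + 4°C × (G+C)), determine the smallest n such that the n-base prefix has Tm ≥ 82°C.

n = 30

First 29 bases: AATAACGACCTCTTCGGCCAATCTAATAT → Tm = 80°C (< 82°C)
First 30 bases: AATAACGACCTCTTCGGCCAATCTAATATT → Tm = 82°C (≥ 82°C)
Since every base adds ≥2°C, Tm only increases with n, so the threshold is first crossed at n = 30.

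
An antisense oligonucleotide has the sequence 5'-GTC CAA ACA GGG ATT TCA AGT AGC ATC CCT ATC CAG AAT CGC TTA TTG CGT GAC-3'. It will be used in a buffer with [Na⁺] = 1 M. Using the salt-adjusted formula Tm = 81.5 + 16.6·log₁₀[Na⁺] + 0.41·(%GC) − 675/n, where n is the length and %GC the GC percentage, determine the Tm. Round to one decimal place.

Length n = 54. Counting bases: C=14, A=15, T=14, G=11
G+C = 25, so %GC = 25/54 × 100 = 46.296%
Salt term: 16.6 × (0) = 0
GC term: 0.41 × 46.296 = 18.981; length term: −675/54 = −12.5
Tm = 81.5 + (0) + 18.981 − 12.5 = 87.981 → 88.0°C

88.0°C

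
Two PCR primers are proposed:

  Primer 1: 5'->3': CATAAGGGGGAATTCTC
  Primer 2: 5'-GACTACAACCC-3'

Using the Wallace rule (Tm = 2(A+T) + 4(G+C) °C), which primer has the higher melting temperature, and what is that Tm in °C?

Primer 1, 50°C

Primer 1: A+T=9, G+C=8 → Tm = 2(9)+4(8) = 50°C
Primer 2: A+T=5, G+C=6 → Tm = 2(5)+4(6) = 34°C
50°C vs 34°C → primer 1 is higher.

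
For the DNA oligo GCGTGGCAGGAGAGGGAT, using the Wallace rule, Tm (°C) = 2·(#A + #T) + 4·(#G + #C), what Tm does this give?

60°C

Counting bases: C=2, G=10, A=4, T=2
A+T = 6, G+C = 12
Tm = 4·12 + 2·6 = 48 + 12 = 60°C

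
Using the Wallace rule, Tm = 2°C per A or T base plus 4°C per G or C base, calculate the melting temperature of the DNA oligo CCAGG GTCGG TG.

Scanning the sequence gives A=1, G=6, T=2, C=3.
AT pairs contribute 3, GC pairs contribute 9.
Tm = 2(3) + 4(9) = 6 + 36 = 42°C

42°C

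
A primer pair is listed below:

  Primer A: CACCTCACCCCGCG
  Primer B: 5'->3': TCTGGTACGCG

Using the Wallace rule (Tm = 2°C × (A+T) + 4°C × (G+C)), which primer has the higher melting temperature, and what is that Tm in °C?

Primer A: A+T=3, G+C=11 → Tm = 2(3)+4(11) = 50°C
Primer B: A+T=4, G+C=7 → Tm = 2(4)+4(7) = 36°C
50°C vs 36°C → primer A is higher.

Primer A, 50°C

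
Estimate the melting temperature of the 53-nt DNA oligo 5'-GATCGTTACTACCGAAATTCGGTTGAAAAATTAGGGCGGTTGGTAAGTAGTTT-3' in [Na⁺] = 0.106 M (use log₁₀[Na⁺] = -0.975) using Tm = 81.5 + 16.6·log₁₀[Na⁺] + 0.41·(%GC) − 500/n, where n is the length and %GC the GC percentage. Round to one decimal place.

Length n = 53. Scanning the sequence gives T=17, A=15, C=6, G=15.
G+C = 21, so %GC = 21/53 × 100 = 39.623%
Salt term: 16.6 × (-0.975) = -16.185
GC term: 0.41 × 39.623 = 16.245; length term: −500/53 = −9.434
Tm = 81.5 + (-16.185) + 16.245 − 9.434 = 72.126 → 72.1°C

72.1°C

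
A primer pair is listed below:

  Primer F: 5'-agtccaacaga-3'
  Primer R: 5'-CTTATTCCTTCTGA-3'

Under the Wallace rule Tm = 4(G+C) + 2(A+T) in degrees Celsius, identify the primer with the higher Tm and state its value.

Primer F: A+T=6, G+C=5 → Tm = 2(6)+4(5) = 32°C
Primer R: A+T=9, G+C=5 → Tm = 2(9)+4(5) = 38°C
32°C vs 38°C → primer R is higher.

Primer R, 38°C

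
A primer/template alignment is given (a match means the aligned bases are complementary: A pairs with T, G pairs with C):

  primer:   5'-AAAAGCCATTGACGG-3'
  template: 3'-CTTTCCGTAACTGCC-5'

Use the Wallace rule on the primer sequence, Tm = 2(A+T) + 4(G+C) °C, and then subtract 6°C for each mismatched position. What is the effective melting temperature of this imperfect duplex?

32°C

Primer base counts: A=6, T=2, G=4, C=3 → A+T=8, G+C=7
Perfect-match Tm = 2(8) + 4(7) = 16 + 28 = 44°C
Mismatches (positions where the bases are not complementary): 2 (at positions 1, 6)
Effective Tm = 44 − 2×6 = 44 − 12 = 32°C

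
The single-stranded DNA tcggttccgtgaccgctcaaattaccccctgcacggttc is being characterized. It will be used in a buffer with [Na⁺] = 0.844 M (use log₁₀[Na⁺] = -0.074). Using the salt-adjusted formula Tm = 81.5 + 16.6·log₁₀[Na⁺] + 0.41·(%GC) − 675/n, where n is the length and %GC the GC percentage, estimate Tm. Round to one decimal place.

87.1°C

Length n = 39. Base counts: G=8, A=6, C=15, T=10
G+C = 23, so %GC = 23/39 × 100 = 58.974%
Salt term: 16.6 × (-0.074) = -1.228
GC term: 0.41 × 58.974 = 24.179; length term: −675/39 = −17.308
Tm = 81.5 + (-1.228) + 24.179 − 17.308 = 87.143 → 87.1°C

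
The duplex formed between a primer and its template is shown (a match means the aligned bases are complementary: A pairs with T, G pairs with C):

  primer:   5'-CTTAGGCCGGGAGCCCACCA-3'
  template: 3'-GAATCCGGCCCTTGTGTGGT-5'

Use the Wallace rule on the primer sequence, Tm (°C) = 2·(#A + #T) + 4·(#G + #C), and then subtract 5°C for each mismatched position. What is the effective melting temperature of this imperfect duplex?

Primer base counts: A=4, T=2, G=6, C=8 → A+T=6, G+C=14
Perfect-match Tm = 2(6) + 4(14) = 12 + 56 = 68°C
Mismatches (positions where the bases are not complementary): 2 (at positions 13, 15)
Effective Tm = 68 − 2×5 = 68 − 10 = 58°C

58°C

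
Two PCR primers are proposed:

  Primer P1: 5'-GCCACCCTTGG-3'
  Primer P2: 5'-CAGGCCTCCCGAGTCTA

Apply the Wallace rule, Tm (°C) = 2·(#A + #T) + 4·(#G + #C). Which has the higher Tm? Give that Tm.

Primer P1: A+T=3, G+C=8 → Tm = 2(3)+4(8) = 38°C
Primer P2: A+T=6, G+C=11 → Tm = 2(6)+4(11) = 56°C
38°C vs 56°C → primer P2 is higher.

Primer P2, 56°C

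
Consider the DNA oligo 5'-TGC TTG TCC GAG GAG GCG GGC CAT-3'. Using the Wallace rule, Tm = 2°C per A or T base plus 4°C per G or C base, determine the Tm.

80°C

Counting bases: T=5, C=6, A=3, G=10
AT pairs contribute 8, GC pairs contribute 16.
Tm = 2(8) + 4(16) = 16 + 64 = 80°C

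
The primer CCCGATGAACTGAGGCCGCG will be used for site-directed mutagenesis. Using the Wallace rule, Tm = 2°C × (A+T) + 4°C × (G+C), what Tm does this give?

68°C

C=7, T=2, G=7, A=4
AT pairs contribute 6, GC pairs contribute 14.
Tm = 2×6 + 4×14 = 68°C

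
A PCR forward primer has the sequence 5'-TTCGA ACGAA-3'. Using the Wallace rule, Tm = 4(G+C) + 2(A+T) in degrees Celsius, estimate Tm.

Base counts: G=2, A=4, C=2, T=2
A+T = 6, G+C = 4
Tm = 2(6) + 4(4) = 12 + 16 = 28°C

28°C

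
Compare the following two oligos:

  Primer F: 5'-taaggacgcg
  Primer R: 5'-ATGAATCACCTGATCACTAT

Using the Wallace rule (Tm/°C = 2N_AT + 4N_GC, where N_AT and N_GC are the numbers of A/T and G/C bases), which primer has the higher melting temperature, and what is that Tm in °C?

Primer F: A+T=4, G+C=6 → Tm = 2(4)+4(6) = 32°C
Primer R: A+T=13, G+C=7 → Tm = 2(13)+4(7) = 54°C
32°C vs 54°C → primer R is higher.

Primer R, 54°C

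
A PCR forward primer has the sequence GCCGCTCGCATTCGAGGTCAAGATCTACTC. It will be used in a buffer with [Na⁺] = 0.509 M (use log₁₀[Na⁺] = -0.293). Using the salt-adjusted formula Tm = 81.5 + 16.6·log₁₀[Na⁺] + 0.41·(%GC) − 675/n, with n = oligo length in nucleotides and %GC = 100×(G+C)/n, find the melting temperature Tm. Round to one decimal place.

Length n = 30. Base counts: A=6, G=7, C=10, T=7
G+C = 17, so %GC = 17/30 × 100 = 56.667%
Salt term: 16.6 × (-0.293) = -4.864
GC term: 0.41 × 56.667 = 23.233; length term: −675/30 = −22.5
Tm = 81.5 + (-4.864) + 23.233 − 22.5 = 77.369 → 77.4°C

77.4°C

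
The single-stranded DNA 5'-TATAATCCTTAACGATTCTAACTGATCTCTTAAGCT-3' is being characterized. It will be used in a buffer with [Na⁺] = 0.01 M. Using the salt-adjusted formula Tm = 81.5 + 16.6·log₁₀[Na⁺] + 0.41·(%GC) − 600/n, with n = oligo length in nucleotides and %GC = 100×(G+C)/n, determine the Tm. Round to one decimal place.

44.2°C

Length n = 36. Scanning the sequence gives G=3, A=11, C=8, T=14.
G+C = 11, so %GC = 11/36 × 100 = 30.556%
Salt term: 16.6 × (-2) = -33.2
GC term: 0.41 × 30.556 = 12.528; length term: −600/36 = −16.667
Tm = 81.5 + (-33.2) + 12.528 − 16.667 = 44.161 → 44.2°C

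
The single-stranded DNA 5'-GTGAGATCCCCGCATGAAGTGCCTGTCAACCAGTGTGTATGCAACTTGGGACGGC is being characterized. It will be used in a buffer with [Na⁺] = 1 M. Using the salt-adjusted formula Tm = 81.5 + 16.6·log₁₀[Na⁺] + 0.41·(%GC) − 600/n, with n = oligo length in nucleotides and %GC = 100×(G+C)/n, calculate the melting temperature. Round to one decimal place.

93.7°C

Length n = 55. Counting bases: C=14, A=12, G=17, T=12
G+C = 31, so %GC = 31/55 × 100 = 56.364%
Salt term: 16.6 × (0) = 0
GC term: 0.41 × 56.364 = 23.109; length term: −600/55 = −10.909
Tm = 81.5 + (0) + 23.109 − 10.909 = 93.7 → 93.7°C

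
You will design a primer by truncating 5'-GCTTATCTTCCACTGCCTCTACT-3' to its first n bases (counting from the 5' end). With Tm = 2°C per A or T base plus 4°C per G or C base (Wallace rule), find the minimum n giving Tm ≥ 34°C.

n = 12

First 11 bases: GCTTATCTTCC → Tm = 32°C (< 34°C)
First 12 bases: GCTTATCTTCCA → Tm = 34°C (≥ 34°C)
Since every base adds ≥2°C, Tm only increases with n, so the threshold is first crossed at n = 12.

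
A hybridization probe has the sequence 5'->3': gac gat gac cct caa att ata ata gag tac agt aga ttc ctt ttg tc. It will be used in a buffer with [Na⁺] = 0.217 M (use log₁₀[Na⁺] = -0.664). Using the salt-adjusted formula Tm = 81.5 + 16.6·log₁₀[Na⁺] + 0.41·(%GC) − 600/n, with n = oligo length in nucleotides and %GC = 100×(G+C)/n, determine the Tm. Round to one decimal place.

Length n = 47. C=9, A=15, T=15, G=8
G+C = 17, so %GC = 17/47 × 100 = 36.17%
Salt term: 16.6 × (-0.664) = -11.022
GC term: 0.41 × 36.17 = 14.83; length term: −600/47 = −12.766
Tm = 81.5 + (-11.022) + 14.83 − 12.766 = 72.542 → 72.5°C

72.5°C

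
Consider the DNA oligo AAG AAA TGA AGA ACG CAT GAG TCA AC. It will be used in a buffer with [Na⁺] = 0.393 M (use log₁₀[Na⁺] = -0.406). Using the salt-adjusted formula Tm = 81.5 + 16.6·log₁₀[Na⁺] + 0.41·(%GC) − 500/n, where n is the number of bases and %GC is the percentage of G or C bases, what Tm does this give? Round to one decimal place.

71.3°C

Length n = 26. A=13, T=3, C=4, G=6
G+C = 10, so %GC = 10/26 × 100 = 38.462%
Salt term: 16.6 × (-0.406) = -6.74
GC term: 0.41 × 38.462 = 15.769; length term: −500/26 = −19.231
Tm = 81.5 + (-6.74) + 15.769 − 19.231 = 71.298 → 71.3°C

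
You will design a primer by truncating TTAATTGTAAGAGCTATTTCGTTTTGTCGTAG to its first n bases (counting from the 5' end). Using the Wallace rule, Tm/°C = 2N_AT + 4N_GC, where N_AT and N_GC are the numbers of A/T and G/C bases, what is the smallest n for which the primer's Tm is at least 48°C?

First 19 bases: TTAATTGTAAGAGCTATTT → Tm = 46°C (< 48°C)
First 20 bases: TTAATTGTAAGAGCTATTTC → Tm = 50°C (≥ 48°C)
Each additional base adds 2°C (A/T) or 4°C (G/C), so Tm is non-decreasing in n; n = 20 is the first length to reach 48°C.

n = 20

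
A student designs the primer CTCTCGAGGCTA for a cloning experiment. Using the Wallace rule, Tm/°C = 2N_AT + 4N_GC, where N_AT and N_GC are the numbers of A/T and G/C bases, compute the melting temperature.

38°C

G=3, A=2, T=3, C=4
A+T = 5, G+C = 7
Tm = 2×5 + 4×7 = 38°C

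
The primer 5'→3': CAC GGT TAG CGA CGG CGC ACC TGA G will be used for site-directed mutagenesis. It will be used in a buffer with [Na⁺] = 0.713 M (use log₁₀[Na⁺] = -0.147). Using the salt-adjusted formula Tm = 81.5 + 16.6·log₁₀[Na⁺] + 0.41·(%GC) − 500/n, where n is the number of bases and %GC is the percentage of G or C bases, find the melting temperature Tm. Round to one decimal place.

Length n = 25. Scanning the sequence gives A=5, T=3, G=9, C=8.
G+C = 17, so %GC = 17/25 × 100 = 68%
Salt term: 16.6 × (-0.147) = -2.44
GC term: 0.41 × 68 = 27.88; length term: −500/25 = −20
Tm = 81.5 + (-2.44) + 27.88 − 20 = 86.94 → 86.9°C

86.9°C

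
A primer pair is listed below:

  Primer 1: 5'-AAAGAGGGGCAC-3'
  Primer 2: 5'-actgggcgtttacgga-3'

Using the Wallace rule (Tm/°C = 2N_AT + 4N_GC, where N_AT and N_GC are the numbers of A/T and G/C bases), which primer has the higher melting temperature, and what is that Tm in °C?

Primer 2, 50°C

Primer 1: A+T=5, G+C=7 → Tm = 2(5)+4(7) = 38°C
Primer 2: A+T=7, G+C=9 → Tm = 2(7)+4(9) = 50°C
38°C vs 50°C → primer 2 is higher.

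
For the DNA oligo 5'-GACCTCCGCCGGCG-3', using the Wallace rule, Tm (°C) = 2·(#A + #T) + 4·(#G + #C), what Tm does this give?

Base counts: T=1, C=7, A=1, G=5
A+T = 2, G+C = 12
Tm = 2×2 + 4×12 = 52°C

52°C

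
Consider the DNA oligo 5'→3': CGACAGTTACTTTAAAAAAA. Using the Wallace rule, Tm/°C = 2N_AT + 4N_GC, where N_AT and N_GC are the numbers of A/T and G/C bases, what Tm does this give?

50°C

Base counts: T=5, A=10, C=3, G=2
AT pairs contribute 15, GC pairs contribute 5.
Tm = 2(15) + 4(5) = 30 + 20 = 50°C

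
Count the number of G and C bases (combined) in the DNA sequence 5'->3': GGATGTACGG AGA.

7

Counting bases: C=1, G=6, T=2, A=4
Total G or C: 6 + 1 = 7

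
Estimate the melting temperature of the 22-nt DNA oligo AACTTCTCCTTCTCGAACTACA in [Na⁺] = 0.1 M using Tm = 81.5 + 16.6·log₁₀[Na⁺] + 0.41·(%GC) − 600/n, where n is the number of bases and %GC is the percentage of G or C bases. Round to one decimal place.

54.4°C

Length n = 22. Counting bases: C=8, G=1, T=7, A=6
G+C = 9, so %GC = 9/22 × 100 = 40.909%
Salt term: 16.6 × (-1) = -16.6
GC term: 0.41 × 40.909 = 16.773; length term: −600/22 = −27.273
Tm = 81.5 + (-16.6) + 16.773 − 27.273 = 54.4 → 54.4°C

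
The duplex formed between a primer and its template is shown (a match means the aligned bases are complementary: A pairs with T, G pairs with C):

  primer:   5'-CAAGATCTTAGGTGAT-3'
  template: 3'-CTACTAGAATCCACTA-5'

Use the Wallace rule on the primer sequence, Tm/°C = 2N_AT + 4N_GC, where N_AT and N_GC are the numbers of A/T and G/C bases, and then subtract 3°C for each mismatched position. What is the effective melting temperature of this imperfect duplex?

38°C

Primer base counts: A=5, T=5, G=4, C=2 → A+T=10, G+C=6
Perfect-match Tm = 2(10) + 4(6) = 20 + 24 = 44°C
Mismatches (positions where the bases are not complementary): 2 (at positions 1, 3)
Effective Tm = 44 − 2×3 = 44 − 6 = 38°C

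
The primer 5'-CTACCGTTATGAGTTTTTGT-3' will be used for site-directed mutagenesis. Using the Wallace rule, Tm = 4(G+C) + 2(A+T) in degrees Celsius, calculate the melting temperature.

54°C

Scanning the sequence gives G=4, T=10, A=3, C=3.
So N_AT = 13 and N_GC = 7.
Tm = 2×13 + 4×7 = 54°C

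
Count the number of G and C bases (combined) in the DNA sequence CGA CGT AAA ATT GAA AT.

5

G=3, T=4, C=2, A=8
Total G or C: 3 + 2 = 5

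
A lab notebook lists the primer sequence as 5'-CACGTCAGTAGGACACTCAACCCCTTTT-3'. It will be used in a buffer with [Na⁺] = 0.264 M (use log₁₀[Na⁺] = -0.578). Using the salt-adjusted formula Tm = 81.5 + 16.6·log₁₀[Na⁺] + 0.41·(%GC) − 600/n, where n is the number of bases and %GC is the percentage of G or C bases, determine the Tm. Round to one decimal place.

71.0°C

Length n = 28. Base counts: T=7, G=4, A=7, C=10
G+C = 14, so %GC = 14/28 × 100 = 50%
Salt term: 16.6 × (-0.578) = -9.595
GC term: 0.41 × 50 = 20.5; length term: −600/28 = −21.429
Tm = 81.5 + (-9.595) + 20.5 − 21.429 = 70.976 → 71.0°C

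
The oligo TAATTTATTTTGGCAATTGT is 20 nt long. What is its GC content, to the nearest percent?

Counting bases: C=1, T=11, G=3, A=5
G+C = 3 + 1 = 4 out of 20 bases
%GC = 4/20 × 100 = 20% ≈ 20%

20%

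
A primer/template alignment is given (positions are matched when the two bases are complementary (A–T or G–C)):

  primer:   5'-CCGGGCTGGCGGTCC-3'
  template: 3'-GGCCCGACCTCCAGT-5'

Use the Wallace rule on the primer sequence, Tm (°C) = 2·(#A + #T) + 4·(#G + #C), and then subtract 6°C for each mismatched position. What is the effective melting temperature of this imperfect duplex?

44°C

Primer base counts: A=0, T=2, G=7, C=6 → A+T=2, G+C=13
Perfect-match Tm = 2(2) + 4(13) = 4 + 52 = 56°C
Mismatches (positions where the bases are not complementary): 2 (at positions 10, 15)
Effective Tm = 56 − 2×6 = 56 − 12 = 44°C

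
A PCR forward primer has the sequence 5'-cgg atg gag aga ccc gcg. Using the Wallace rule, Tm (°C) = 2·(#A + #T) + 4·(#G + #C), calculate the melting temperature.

Scanning the sequence gives T=1, A=4, C=5, G=8.
A+T = 5, G+C = 13
Tm = 2(5) + 4(13) = 10 + 52 = 62°C

62°C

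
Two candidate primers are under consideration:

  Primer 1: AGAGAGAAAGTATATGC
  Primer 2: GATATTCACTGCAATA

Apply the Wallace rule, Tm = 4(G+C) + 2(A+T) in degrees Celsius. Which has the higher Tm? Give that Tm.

Primer 1: A+T=11, G+C=6 → Tm = 2(11)+4(6) = 46°C
Primer 2: A+T=11, G+C=5 → Tm = 2(11)+4(5) = 42°C
46°C vs 42°C → primer 1 is higher.

Primer 1, 46°C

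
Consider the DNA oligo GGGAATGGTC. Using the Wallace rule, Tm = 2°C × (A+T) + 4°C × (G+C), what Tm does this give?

32°C

Base counts: T=2, G=5, A=2, C=1
AT pairs contribute 4, GC pairs contribute 6.
Tm = 2(4) + 4(6) = 8 + 24 = 32°C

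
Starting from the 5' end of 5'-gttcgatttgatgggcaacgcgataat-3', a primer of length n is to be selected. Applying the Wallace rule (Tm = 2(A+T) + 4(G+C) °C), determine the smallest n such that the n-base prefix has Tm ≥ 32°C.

First 11 bases: GTTCGATTTGA → Tm = 30°C (< 32°C)
First 12 bases: GTTCGATTTGAT → Tm = 32°C (≥ 32°C)
Since every base adds ≥2°C, Tm only increases with n, so the threshold is first crossed at n = 12.

n = 12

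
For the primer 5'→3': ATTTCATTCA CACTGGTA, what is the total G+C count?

6

Scanning the sequence gives G=2, T=7, A=5, C=4.
Total G or C: 2 + 4 = 6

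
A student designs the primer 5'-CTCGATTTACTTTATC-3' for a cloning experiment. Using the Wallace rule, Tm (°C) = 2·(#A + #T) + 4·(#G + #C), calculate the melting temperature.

Counting bases: T=8, A=3, G=1, C=4
A+T = 11, G+C = 5
Tm = 2(11) + 4(5) = 22 + 20 = 42°C

42°C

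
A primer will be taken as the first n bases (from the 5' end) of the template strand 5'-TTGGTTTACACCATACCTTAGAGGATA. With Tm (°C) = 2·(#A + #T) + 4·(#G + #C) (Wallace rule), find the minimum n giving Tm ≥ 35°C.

n = 13

First 12 bases: TTGGTTTACACC → Tm = 34°C (< 35°C)
First 13 bases: TTGGTTTACACCA → Tm = 36°C (≥ 35°C)
Since every base adds ≥2°C, Tm only increases with n, so the threshold is first crossed at n = 13.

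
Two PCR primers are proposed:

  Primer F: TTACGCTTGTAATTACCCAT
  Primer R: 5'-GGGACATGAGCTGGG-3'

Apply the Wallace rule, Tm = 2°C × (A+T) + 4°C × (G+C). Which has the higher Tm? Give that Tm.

Primer F: A+T=13, G+C=7 → Tm = 2(13)+4(7) = 54°C
Primer R: A+T=5, G+C=10 → Tm = 2(5)+4(10) = 50°C
54°C vs 50°C → primer F is higher.

Primer F, 54°C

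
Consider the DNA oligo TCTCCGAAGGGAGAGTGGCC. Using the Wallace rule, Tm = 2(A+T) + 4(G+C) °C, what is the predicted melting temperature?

66°C

Base counts: T=3, A=4, G=8, C=5
So N_AT = 7 and N_GC = 13.
Tm = 4·13 + 2·7 = 52 + 14 = 66°C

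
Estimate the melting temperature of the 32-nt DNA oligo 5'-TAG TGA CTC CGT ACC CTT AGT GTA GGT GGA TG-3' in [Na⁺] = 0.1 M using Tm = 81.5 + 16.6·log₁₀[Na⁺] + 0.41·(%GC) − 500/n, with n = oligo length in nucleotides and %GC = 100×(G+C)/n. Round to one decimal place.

69.8°C

Length n = 32. Scanning the sequence gives G=10, C=6, A=6, T=10.
G+C = 16, so %GC = 16/32 × 100 = 50%
Salt term: 16.6 × (-1) = -16.6
GC term: 0.41 × 50 = 20.5; length term: −500/32 = −15.625
Tm = 81.5 + (-16.6) + 20.5 − 15.625 = 69.775 → 69.8°C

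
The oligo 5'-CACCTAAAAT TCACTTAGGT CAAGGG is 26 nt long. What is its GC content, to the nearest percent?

Counting bases: G=5, A=9, C=6, T=6
G+C = 5 + 6 = 11 out of 26 bases
%GC = 11/26 × 100 = 42.31% ≈ 42%

42%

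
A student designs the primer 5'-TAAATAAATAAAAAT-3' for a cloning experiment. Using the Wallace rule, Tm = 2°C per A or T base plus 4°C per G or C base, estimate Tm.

Base counts: A=11, T=4, C=0, G=0
AT pairs contribute 15, GC pairs contribute 0.
Tm = 4·0 + 2·15 = 0 + 30 = 30°C

30°C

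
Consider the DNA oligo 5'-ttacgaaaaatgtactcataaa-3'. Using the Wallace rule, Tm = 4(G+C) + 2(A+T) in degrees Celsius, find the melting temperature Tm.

54°C

Base counts: T=6, C=3, G=2, A=11
So N_AT = 17 and N_GC = 5.
Tm = 2(17) + 4(5) = 34 + 20 = 54°C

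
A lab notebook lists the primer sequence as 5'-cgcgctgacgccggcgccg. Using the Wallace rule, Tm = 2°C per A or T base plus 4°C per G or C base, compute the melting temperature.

A=1, G=8, T=1, C=9
A+T = 2, G+C = 17
Tm = 4·17 + 2·2 = 68 + 4 = 72°C

72°C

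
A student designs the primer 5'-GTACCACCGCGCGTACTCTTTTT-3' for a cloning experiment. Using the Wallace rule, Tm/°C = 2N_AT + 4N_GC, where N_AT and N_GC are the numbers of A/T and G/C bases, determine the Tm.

70°C

Scanning the sequence gives C=8, T=8, A=3, G=4.
So N_AT = 11 and N_GC = 12.
Tm = 4·12 + 2·11 = 48 + 22 = 70°C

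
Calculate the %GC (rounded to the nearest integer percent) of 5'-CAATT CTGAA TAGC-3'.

36%

Base counts: C=3, A=5, T=4, G=2
G+C = 2 + 3 = 5 out of 14 bases
%GC = 5/14 × 100 = 35.71% ≈ 36%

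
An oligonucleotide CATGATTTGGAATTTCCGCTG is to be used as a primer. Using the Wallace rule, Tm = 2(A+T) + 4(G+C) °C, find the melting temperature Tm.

60°C

C=4, A=4, T=8, G=5
A+T = 12, G+C = 9
Tm = 4·9 + 2·12 = 36 + 24 = 60°C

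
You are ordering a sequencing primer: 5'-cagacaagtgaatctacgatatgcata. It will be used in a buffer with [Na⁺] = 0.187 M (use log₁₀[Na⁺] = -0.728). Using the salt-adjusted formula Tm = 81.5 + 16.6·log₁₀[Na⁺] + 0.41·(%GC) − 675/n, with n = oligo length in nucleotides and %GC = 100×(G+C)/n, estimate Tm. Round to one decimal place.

Length n = 27. Scanning the sequence gives C=5, T=6, A=11, G=5.
G+C = 10, so %GC = 10/27 × 100 = 37.037%
Salt term: 16.6 × (-0.728) = -12.085
GC term: 0.41 × 37.037 = 15.185; length term: −675/27 = −25
Tm = 81.5 + (-12.085) + 15.185 − 25 = 59.6 → 59.6°C

59.6°C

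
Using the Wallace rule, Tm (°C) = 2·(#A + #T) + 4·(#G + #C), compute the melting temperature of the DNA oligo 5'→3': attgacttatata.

Counting bases: C=1, G=1, A=5, T=6
So N_AT = 11 and N_GC = 2.
Tm = 4·2 + 2·11 = 8 + 22 = 30°C

30°C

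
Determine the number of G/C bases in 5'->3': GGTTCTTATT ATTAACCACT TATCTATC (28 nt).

8

G=2, A=7, C=6, T=13
G+C = 2 + 6 = 8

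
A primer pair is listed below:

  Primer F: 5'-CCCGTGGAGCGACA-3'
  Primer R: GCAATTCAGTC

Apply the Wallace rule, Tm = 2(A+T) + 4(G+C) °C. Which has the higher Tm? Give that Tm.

Primer F, 48°C

Primer F: A+T=4, G+C=10 → Tm = 2(4)+4(10) = 48°C
Primer R: A+T=6, G+C=5 → Tm = 2(6)+4(5) = 32°C
48°C vs 32°C → primer F is higher.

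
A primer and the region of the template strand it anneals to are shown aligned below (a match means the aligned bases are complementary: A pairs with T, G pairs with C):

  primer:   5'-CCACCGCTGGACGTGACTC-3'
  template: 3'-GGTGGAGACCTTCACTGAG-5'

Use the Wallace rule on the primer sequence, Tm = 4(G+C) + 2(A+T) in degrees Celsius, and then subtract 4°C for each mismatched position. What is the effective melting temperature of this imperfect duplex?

56°C

Primer base counts: A=3, T=3, G=5, C=8 → A+T=6, G+C=13
Perfect-match Tm = 2(6) + 4(13) = 12 + 52 = 64°C
Mismatches (positions where the bases are not complementary): 2 (at positions 6, 12)
Effective Tm = 64 − 2×4 = 64 − 8 = 56°C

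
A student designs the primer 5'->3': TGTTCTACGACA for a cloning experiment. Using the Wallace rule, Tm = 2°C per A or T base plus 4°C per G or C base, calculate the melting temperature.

34°C

Base counts: G=2, A=3, T=4, C=3
A+T = 7, G+C = 5
Tm = 2×7 + 4×5 = 34°C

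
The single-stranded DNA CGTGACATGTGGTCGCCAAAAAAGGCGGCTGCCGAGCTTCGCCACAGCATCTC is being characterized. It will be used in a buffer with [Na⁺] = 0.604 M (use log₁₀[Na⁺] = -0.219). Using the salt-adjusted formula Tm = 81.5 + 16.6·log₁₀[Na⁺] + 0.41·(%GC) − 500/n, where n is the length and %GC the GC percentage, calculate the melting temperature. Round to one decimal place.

Length n = 53. Base counts: G=15, T=9, C=17, A=12
G+C = 32, so %GC = 32/53 × 100 = 60.377%
Salt term: 16.6 × (-0.219) = -3.635
GC term: 0.41 × 60.377 = 24.755; length term: −500/53 = −9.434
Tm = 81.5 + (-3.635) + 24.755 − 9.434 = 93.186 → 93.2°C

93.2°C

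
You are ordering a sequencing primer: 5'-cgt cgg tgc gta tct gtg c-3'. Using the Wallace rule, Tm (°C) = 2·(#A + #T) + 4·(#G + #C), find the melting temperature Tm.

62°C

Scanning the sequence gives G=7, C=5, A=1, T=6.
A+T = 7, G+C = 12
Tm = 2(7) + 4(12) = 14 + 48 = 62°C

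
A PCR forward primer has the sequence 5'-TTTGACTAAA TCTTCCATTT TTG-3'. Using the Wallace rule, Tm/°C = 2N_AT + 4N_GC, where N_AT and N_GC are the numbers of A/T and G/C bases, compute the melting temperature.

58°C

Base counts: A=5, T=12, G=2, C=4
So N_AT = 17 and N_GC = 6.
Tm = 4·6 + 2·17 = 24 + 34 = 58°C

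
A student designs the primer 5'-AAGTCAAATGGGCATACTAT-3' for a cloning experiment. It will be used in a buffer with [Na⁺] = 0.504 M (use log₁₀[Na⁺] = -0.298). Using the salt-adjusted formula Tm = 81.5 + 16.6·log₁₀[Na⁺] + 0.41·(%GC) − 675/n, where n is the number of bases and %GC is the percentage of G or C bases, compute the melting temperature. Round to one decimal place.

Length n = 20. Counting bases: C=3, G=4, A=8, T=5
G+C = 7, so %GC = 7/20 × 100 = 35%
Salt term: 16.6 × (-0.298) = -4.947
GC term: 0.41 × 35 = 14.35; length term: −675/20 = −33.75
Tm = 81.5 + (-4.947) + 14.35 − 33.75 = 57.153 → 57.2°C

57.2°C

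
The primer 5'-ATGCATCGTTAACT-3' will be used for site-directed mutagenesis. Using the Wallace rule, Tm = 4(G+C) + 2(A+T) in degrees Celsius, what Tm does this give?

Base counts: T=5, A=4, C=3, G=2
AT pairs contribute 9, GC pairs contribute 5.
Tm = 4·5 + 2·9 = 20 + 18 = 38°C

38°C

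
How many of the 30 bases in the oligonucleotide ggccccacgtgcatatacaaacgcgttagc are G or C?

Base counts: C=10, G=7, A=8, T=5
Total G or C: 7 + 10 = 17

17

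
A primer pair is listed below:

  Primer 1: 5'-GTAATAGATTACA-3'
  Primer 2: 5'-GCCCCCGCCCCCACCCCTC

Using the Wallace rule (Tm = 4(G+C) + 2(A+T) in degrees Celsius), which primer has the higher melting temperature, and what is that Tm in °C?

Primer 1: A+T=10, G+C=3 → Tm = 2(10)+4(3) = 32°C
Primer 2: A+T=2, G+C=17 → Tm = 2(2)+4(17) = 72°C
32°C vs 72°C → primer 2 is higher.

Primer 2, 72°C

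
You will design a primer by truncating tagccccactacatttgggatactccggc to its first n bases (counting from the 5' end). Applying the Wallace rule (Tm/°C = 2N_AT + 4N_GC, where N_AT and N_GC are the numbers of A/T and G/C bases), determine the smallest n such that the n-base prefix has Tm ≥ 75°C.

n = 26

First 25 bases: TAGCCCCACTACATTTGGGATACTC → Tm = 74°C (< 75°C)
First 26 bases: TAGCCCCACTACATTTGGGATACTCC → Tm = 78°C (≥ 75°C)
Each additional base adds 2°C (A/T) or 4°C (G/C), so Tm is non-decreasing in n; n = 26 is the first length to reach 75°C.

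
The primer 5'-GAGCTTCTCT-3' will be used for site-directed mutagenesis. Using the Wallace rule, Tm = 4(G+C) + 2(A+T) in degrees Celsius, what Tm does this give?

30°C

Scanning the sequence gives C=3, A=1, T=4, G=2.
A+T = 5, G+C = 5
Tm = 4·5 + 2·5 = 20 + 10 = 30°C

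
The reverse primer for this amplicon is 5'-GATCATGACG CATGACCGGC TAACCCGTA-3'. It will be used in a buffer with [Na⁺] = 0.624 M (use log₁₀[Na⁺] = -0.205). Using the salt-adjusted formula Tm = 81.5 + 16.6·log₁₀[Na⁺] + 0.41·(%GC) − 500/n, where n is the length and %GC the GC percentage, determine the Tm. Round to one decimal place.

Length n = 29. Counting bases: C=9, G=7, A=8, T=5
G+C = 16, so %GC = 16/29 × 100 = 55.172%
Salt term: 16.6 × (-0.205) = -3.403
GC term: 0.41 × 55.172 = 22.621; length term: −500/29 = −17.241
Tm = 81.5 + (-3.403) + 22.621 − 17.241 = 83.477 → 83.5°C

83.5°C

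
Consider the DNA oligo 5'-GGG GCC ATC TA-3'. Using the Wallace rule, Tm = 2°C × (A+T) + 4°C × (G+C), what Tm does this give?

36°C

T=2, G=4, C=3, A=2
AT pairs contribute 4, GC pairs contribute 7.
Tm = 4·7 + 2·4 = 28 + 8 = 36°C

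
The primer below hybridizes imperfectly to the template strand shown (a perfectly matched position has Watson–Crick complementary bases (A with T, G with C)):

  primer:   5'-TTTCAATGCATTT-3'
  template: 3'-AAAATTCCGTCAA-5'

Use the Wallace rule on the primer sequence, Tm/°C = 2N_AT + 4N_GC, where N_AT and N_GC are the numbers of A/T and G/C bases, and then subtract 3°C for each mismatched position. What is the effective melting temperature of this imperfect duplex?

23°C

Primer base counts: A=3, T=7, G=1, C=2 → A+T=10, G+C=3
Perfect-match Tm = 2(10) + 4(3) = 20 + 12 = 32°C
Mismatches (positions where the bases are not complementary): 3 (at positions 4, 7, 11)
Effective Tm = 32 − 3×3 = 32 − 9 = 23°C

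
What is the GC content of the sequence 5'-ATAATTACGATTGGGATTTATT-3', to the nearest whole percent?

Counting bases: G=4, C=1, A=7, T=10
G+C = 4 + 1 = 5 out of 22 bases
%GC = 5/22 × 100 = 22.73% ≈ 23%

23%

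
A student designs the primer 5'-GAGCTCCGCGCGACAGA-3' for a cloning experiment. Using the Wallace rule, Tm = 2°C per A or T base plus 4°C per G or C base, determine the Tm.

Scanning the sequence gives G=6, A=4, C=6, T=1.
So N_AT = 5 and N_GC = 12.
Tm = 2(5) + 4(12) = 10 + 48 = 58°C

58°C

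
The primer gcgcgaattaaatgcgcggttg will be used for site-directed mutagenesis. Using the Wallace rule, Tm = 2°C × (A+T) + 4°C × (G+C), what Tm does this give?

68°C

Scanning the sequence gives G=8, C=4, A=5, T=5.
AT pairs contribute 10, GC pairs contribute 12.
Tm = 4·12 + 2·10 = 48 + 20 = 68°C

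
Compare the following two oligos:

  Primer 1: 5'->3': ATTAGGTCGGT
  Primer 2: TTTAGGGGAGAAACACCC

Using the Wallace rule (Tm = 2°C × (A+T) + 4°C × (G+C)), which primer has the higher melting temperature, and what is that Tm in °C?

Primer 2, 54°C

Primer 1: A+T=6, G+C=5 → Tm = 2(6)+4(5) = 32°C
Primer 2: A+T=9, G+C=9 → Tm = 2(9)+4(9) = 54°C
32°C vs 54°C → primer 2 is higher.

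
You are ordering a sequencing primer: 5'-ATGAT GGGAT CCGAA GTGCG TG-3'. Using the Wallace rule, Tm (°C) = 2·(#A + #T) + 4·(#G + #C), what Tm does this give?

Counting bases: T=5, C=3, A=5, G=9
A+T = 10, G+C = 12
Tm = 4·12 + 2·10 = 48 + 20 = 68°C

68°C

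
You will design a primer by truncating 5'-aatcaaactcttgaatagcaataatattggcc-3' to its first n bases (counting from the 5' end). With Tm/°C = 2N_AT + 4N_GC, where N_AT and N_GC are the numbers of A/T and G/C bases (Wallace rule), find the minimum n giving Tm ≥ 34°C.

First 12 bases: AATCAAACTCTT → Tm = 30°C (< 34°C)
First 13 bases: AATCAAACTCTTG → Tm = 34°C (≥ 34°C)
Since every base adds ≥2°C, Tm only increases with n, so the threshold is first crossed at n = 13.

n = 13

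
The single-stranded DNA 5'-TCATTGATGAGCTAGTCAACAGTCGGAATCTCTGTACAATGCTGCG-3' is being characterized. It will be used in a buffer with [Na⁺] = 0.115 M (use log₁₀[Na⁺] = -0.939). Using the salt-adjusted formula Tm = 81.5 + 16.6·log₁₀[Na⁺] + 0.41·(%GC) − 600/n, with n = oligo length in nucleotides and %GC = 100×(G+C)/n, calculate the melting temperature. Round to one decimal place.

Length n = 46. A=12, C=10, T=13, G=11
G+C = 21, so %GC = 21/46 × 100 = 45.652%
Salt term: 16.6 × (-0.939) = -15.587
GC term: 0.41 × 45.652 = 18.717; length term: −600/46 = −13.043
Tm = 81.5 + (-15.587) + 18.717 − 13.043 = 71.587 → 71.6°C

71.6°C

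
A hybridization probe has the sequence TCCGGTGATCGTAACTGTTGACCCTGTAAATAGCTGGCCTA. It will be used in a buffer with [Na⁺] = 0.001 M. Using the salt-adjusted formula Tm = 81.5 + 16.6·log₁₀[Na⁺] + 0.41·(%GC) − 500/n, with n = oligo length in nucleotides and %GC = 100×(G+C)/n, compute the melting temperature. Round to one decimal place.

39.5°C

Length n = 41. Base counts: G=10, C=10, A=9, T=12
G+C = 20, so %GC = 20/41 × 100 = 48.78%
Salt term: 16.6 × (-3) = -49.8
GC term: 0.41 × 48.78 = 20; length term: −500/41 = −12.195
Tm = 81.5 + (-49.8) + 20 − 12.195 = 39.505 → 39.5°C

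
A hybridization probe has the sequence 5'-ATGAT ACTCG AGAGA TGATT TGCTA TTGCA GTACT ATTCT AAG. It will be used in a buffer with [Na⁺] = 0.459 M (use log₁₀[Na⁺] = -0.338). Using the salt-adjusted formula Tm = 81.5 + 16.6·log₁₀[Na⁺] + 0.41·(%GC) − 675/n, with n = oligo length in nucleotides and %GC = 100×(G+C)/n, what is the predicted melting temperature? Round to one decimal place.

Length n = 43. Counting bases: G=9, A=13, C=6, T=15
G+C = 15, so %GC = 15/43 × 100 = 34.884%
Salt term: 16.6 × (-0.338) = -5.611
GC term: 0.41 × 34.884 = 14.302; length term: −675/43 = −15.698
Tm = 81.5 + (-5.611) + 14.302 − 15.698 = 74.493 → 74.5°C

74.5°C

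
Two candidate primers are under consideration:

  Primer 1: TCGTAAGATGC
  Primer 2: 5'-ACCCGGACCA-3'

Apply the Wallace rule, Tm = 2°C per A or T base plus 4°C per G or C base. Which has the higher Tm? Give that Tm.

Primer 2, 34°C

Primer 1: A+T=6, G+C=5 → Tm = 2(6)+4(5) = 32°C
Primer 2: A+T=3, G+C=7 → Tm = 2(3)+4(7) = 34°C
32°C vs 34°C → primer 2 is higher.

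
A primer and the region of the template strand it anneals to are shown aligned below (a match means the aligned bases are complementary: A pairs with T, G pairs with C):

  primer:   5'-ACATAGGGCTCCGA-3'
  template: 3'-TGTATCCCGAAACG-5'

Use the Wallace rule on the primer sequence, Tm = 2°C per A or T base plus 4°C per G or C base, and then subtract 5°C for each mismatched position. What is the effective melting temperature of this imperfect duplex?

29°C

Primer base counts: A=4, T=2, G=4, C=4 → A+T=6, G+C=8
Perfect-match Tm = 2(6) + 4(8) = 12 + 32 = 44°C
Mismatches (positions where the bases are not complementary): 3 (at positions 11, 12, 14)
Effective Tm = 44 − 3×5 = 44 − 15 = 29°C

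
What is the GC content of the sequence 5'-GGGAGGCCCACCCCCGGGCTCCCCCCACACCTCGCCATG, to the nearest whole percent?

Counting bases: T=3, A=5, C=21, G=10
G+C = 10 + 21 = 31 out of 39 bases
%GC = 31/39 × 100 = 79.49% ≈ 79%

79%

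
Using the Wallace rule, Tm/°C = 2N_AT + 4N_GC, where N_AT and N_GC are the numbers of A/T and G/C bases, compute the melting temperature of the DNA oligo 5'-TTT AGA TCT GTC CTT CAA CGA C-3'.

Scanning the sequence gives A=5, T=8, G=3, C=6.
AT pairs contribute 13, GC pairs contribute 9.
Tm = 2(13) + 4(9) = 26 + 36 = 62°C

62°C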